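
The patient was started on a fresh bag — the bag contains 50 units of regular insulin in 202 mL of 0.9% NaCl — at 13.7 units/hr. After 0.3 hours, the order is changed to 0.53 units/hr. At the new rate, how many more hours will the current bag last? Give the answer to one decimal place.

86.6 hours

Initial rate:
Concentration = 50 units ÷ 202 mL = 0.2475248 units/mL
Rate = 13.7 units/hr ÷ 0.2475248 units/mL = 55.348 mL/hr
Volume infused so far = 55.348 mL/hr × 0.3 hr = 16.6044 mL
Volume remaining = 202 − 16.6044 = 185.3956 mL
New rate:
Rate = 0.53 units/hr ÷ 0.2475248 units/mL = 2.1412 mL/hr
Time remaining = 185.3956 mL ÷ 2.1412 mL/hr = 86.58491 hr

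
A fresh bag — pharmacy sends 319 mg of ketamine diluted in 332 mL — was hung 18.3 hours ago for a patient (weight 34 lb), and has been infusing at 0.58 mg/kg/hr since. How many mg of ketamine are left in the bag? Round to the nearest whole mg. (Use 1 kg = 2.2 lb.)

Weight = 34 lb ÷ 2.2 lb/kg = 15.45455 kg
Dose = 0.58 mg/kg/hr × 15.45455 kg = 8.963636 mg/hr
Concentration = 319 mg ÷ 332 mL = 0.9608434 mg/mL
Rate = 8.963636 mg/hr ÷ 0.9608434 mg/mL = 9.328926 mL/hr
Volume infused = 9.328926 mL/hr × 18.3 hr = 170.7193 mL
Volume remaining = 332 − 170.7193 = 161.2807 mL
Drug remaining = 161.2807 mL × 0.9608434 mg/mL = 154.9655 mg

155 mg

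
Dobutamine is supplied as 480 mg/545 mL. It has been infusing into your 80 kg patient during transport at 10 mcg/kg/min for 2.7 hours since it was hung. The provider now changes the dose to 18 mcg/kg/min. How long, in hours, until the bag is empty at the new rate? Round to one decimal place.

4.1 hours

Initial rate:
Dose = 10 mcg/kg/min × 80 kg = 800 mcg/min
800 mcg/min × 60 min/hr = 48000 mcg/hr
Concentration = 480 mg ÷ 545 mL = 0.8807339 mg/mL = 880.7339 mcg/mL
Rate = 48000 mcg/hr ÷ 880.7339 mcg/mL = 54.5 mL/hr
Volume infused so far = 54.5 mL/hr × 2.7 hr = 147.15 mL
Volume remaining = 545 − 147.15 = 397.85 mL
New rate:
Dose = 18 mcg/kg/min × 80 kg = 1440 mcg/min
1440 mcg/min × 60 min/hr = 86400 mcg/hr
Rate = 86400 mcg/hr ÷ 880.7339 mcg/mL = 98.1 mL/hr
Time remaining = 397.85 mL ÷ 98.1 mL/hr = 4.055556 hr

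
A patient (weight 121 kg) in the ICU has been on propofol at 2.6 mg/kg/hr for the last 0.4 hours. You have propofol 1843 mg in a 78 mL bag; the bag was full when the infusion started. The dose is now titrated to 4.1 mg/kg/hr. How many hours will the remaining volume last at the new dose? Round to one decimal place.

Initial rate:
Dose = 2.6 mg/kg/hr × 121 kg = 314.6 mg/hr
Concentration = 1843 mg ÷ 78 mL = 23.62821 mg/mL
Rate = 314.6 mg/hr ÷ 23.62821 mg/mL = 13.3146 mL/hr
Volume infused so far = 13.3146 mL/hr × 0.4 hr = 5.325838 mL
Volume remaining = 78 − 5.325838 = 72.67416 mL
New rate:
Dose = 4.1 mg/kg/hr × 121 kg = 496.1 mg/hr
Rate = 496.1 mg/hr ÷ 23.62821 mg/mL = 20.99609 mL/hr
Time remaining = 72.67416 mL ÷ 20.99609 mL/hr = 3.461318 hr

3.5 hours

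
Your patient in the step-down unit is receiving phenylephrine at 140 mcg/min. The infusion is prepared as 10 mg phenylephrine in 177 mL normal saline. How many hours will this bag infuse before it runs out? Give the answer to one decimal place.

140 mcg/min × 60 min/hr = 8400 mcg/hr
Concentration = 10 mg ÷ 177 mL = 0.05649718 mg/mL = 56.49718 mcg/mL
Rate = 8400 mcg/hr ÷ 56.49718 mcg/mL = 148.68 mL/hr
Duration = 177 mL ÷ 148.68 mL/hr = 1.190476 hr

1.2 hours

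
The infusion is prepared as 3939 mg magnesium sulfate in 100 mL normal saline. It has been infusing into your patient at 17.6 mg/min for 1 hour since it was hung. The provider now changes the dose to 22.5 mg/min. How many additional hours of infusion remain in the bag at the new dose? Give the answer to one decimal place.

2.1 hours

Initial rate:
17.6 mg/min × 60 min/hr = 1056 mg/hr
Concentration = 3939 mg ÷ 100 mL = 39.39 mg/mL
Rate = 1056 mg/hr ÷ 39.39 mg/mL = 26.80883 mL/hr
Volume infused so far = 26.80883 mL/hr × 1 hr = 26.80883 mL
Volume remaining = 100 − 26.80883 = 73.19117 mL
New rate:
22.5 mg/min × 60 min/hr = 1350 mg/hr
Rate = 1350 mg/hr ÷ 39.39 mg/mL = 34.27266 mL/hr
Time remaining = 73.19117 mL ÷ 34.27266 mL/hr = 2.135556 hr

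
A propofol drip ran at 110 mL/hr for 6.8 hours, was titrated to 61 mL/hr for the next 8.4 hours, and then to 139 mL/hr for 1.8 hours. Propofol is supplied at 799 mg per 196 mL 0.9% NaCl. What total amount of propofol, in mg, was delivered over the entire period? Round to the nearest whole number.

6158 mg

Concentration = 799 mg ÷ 196 mL = 4.076531 mg/mL
Stage 1: 110 mL/hr × 6.8 hr = 748 mL → 748 mL × 4.076531 mg/mL = 3049.245 mg
Stage 2: 61 mL/hr × 8.4 hr = 512.4 mL → 512.4 mL × 4.076531 mg/mL = 2088.814 mg
Stage 3: 139 mL/hr × 1.8 hr = 250.2 mL → 250.2 mL × 4.076531 mg/mL = 1019.948 mg
Total = 3049.245 + 2088.814 + 1019.948 = 6158.007 mg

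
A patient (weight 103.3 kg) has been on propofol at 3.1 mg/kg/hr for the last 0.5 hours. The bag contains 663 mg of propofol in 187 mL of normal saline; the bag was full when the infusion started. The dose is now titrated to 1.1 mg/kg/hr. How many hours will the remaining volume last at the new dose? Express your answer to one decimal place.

Initial rate:
Dose = 3.1 mg/kg/hr × 103.3 kg = 320.23 mg/hr
Concentration = 663 mg ÷ 187 mL = 3.545455 mg/mL
Rate = 320.23 mg/hr ÷ 3.545455 mg/mL = 90.32128 mL/hr
Volume infused so far = 90.32128 mL/hr × 0.5 hr = 45.16064 mL
Volume remaining = 187 − 45.16064 = 141.8394 mL
New rate:
Dose = 1.1 mg/kg/hr × 103.3 kg = 113.63 mg/hr
Rate = 113.63 mg/hr ÷ 3.545455 mg/mL = 32.04949 mL/hr
Time remaining = 141.8394 mL ÷ 32.04949 mL/hr = 4.425636 hr

4.4 hours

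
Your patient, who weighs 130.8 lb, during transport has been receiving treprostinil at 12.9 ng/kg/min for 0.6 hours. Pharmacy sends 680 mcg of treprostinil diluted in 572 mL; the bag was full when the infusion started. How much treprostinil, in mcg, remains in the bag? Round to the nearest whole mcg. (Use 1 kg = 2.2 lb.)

652 mcg

Weight = 130.8 lb ÷ 2.2 lb/kg = 59.45455 kg
Dose = 12.9 ng/kg/min × 59.45455 kg = 766.9636 ng/min
766.9636 ng/min × 60 min/hr = 46017.82 ng/hr
Concentration = 680 mcg ÷ 572 mL = 1.188811 mcg/mL = 1188.811 ng/mL
Rate = 46017.82 ng/hr ÷ 1188.811 ng/mL = 38.70911 mL/hr
Volume infused = 38.70911 mL/hr × 0.6 hr = 23.22546 mL
Volume remaining = 572 − 23.22546 = 548.7745 mL
Drug remaining = 548.7745 mL × 1188.811 ng/mL = 652389.3 ng = 652.3893 mcg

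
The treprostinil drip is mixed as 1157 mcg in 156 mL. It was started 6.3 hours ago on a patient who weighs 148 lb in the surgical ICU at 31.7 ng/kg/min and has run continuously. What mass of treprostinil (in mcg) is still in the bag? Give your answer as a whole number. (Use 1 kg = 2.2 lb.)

351 mcg

Weight = 148 lb ÷ 2.2 lb/kg = 67.27273 kg
Dose = 31.7 ng/kg/min × 67.27273 kg = 2132.545 ng/min
2132.545 ng/min × 60 min/hr = 127952.7 ng/hr
Concentration = 1157 mcg ÷ 156 mL = 7.416667 mcg/mL = 7416.667 ng/mL
Rate = 127952.7 ng/hr ÷ 7416.667 ng/mL = 17.25205 mL/hr
Volume infused = 17.25205 mL/hr × 6.3 hr = 108.6879 mL
Volume remaining = 156 − 108.6879 = 47.31207 mL
Drug remaining = 47.31207 mL × 7416.667 ng/mL = 350897.8 ng = 350.8978 mcg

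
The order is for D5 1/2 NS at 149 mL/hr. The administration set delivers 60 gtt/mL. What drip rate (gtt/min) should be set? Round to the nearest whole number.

149 mL/hr ÷ 60 min/hr = 2.483333 mL/min
2.483333 mL/min × 60 gtt/mL = 149 gtt/min

149 gtt/min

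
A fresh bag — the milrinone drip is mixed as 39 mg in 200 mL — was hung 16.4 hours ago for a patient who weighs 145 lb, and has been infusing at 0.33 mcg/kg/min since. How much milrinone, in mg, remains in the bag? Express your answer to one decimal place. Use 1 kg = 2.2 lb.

17.6 mg

Weight = 145 lb ÷ 2.2 lb/kg = 65.90909 kg
Dose = 0.33 mcg/kg/min × 65.90909 kg = 21.75 mcg/min
21.75 mcg/min × 60 min/hr = 1305 mcg/hr
Concentration = 39 mg ÷ 200 mL = 0.195 mg/mL = 195 mcg/mL
Rate = 1305 mcg/hr ÷ 195 mcg/mL = 6.692308 mL/hr
Volume infused = 6.692308 mL/hr × 16.4 hr = 109.7538 mL
Volume remaining = 200 − 109.7538 = 90.24615 mL
Drug remaining = 90.24615 mL × 195 mcg/mL = 17598 mcg = 17.598 mg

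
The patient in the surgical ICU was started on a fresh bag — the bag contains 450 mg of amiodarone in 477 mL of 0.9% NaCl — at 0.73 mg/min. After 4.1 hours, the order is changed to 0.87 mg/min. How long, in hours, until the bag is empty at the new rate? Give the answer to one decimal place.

5.2 hours

Initial rate:
0.73 mg/min × 60 min/hr = 43.8 mg/hr
Concentration = 450 mg ÷ 477 mL = 0.9433962 mg/mL
Rate = 43.8 mg/hr ÷ 0.9433962 mg/mL = 46.428 mL/hr
Volume infused so far = 46.428 mL/hr × 4.1 hr = 190.3548 mL
Volume remaining = 477 − 190.3548 = 286.6452 mL
New rate:
0.87 mg/min × 60 min/hr = 52.2 mg/hr
Rate = 52.2 mg/hr ÷ 0.9433962 mg/mL = 55.332 mL/hr
Time remaining = 286.6452 mL ÷ 55.332 mL/hr = 5.18046 hr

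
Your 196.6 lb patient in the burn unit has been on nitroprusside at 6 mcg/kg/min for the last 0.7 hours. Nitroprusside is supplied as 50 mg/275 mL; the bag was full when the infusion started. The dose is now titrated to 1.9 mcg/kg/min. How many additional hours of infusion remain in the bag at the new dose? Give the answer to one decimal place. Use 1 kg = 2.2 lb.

Initial rate:
Weight = 196.6 lb ÷ 2.2 lb/kg = 89.36364 kg
Dose = 6 mcg/kg/min × 89.36364 kg = 536.1818 mcg/min
536.1818 mcg/min × 60 min/hr = 32170.91 mcg/hr
Concentration = 50 mg ÷ 275 mL = 0.1818182 mg/mL = 181.8182 mcg/mL
Rate = 32170.91 mcg/hr ÷ 181.8182 mcg/mL = 176.94 mL/hr
Volume infused so far = 176.94 mL/hr × 0.7 hr = 123.858 mL
Volume remaining = 275 − 123.858 = 151.142 mL
New rate:
Dose = 1.9 mcg/kg/min × 89.36364 kg = 169.7909 mcg/min
169.7909 mcg/min × 60 min/hr = 10187.45 mcg/hr
Rate = 10187.45 mcg/hr ÷ 181.8182 mcg/mL = 56.031 mL/hr
Time remaining = 151.142 mL ÷ 56.031 mL/hr = 2.697471 hr

2.7 hours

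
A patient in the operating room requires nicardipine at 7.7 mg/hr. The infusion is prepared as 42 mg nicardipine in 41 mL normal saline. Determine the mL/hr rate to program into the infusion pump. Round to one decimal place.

7.5 mL/hr

Concentration = 42 mg ÷ 41 mL = 1.02439 mg/mL
Rate = 7.7 mg/hr ÷ 1.02439 mg/mL = 7.516667 mL/hr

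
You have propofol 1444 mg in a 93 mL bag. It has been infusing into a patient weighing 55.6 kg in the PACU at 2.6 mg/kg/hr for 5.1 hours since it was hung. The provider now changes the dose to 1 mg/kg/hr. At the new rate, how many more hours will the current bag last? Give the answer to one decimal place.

Initial rate:
Dose = 2.6 mg/kg/hr × 55.6 kg = 144.56 mg/hr
Concentration = 1444 mg ÷ 93 mL = 15.52688 mg/mL
Rate = 144.56 mg/hr ÷ 15.52688 mg/mL = 9.310305 mL/hr
Volume infused so far = 9.310305 mL/hr × 5.1 hr = 47.48255 mL
Volume remaining = 93 − 47.48255 = 45.51745 mL
New rate:
Dose = 1 mg/kg/hr × 55.6 kg = 55.6 mg/hr
Rate = 55.6 mg/hr ÷ 15.52688 mg/mL = 3.580886 mL/hr
Time remaining = 45.51745 mL ÷ 3.580886 mL/hr = 12.71122 hr

12.7 hours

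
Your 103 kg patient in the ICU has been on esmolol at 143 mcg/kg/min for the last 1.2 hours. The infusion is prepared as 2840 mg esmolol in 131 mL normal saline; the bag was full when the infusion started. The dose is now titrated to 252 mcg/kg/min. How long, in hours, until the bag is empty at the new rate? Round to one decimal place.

1.1 hours

Initial rate:
Dose = 143 mcg/kg/min × 103 kg = 14729 mcg/min
14729 mcg/min × 60 min/hr = 883740 mcg/hr
Concentration = 2840 mg ÷ 131 mL = 21.67939 mg/mL = 21679.39 mcg/mL
Rate = 883740 mcg/hr ÷ 21679.39 mcg/mL = 40.76406 mL/hr
Volume infused so far = 40.76406 mL/hr × 1.2 hr = 48.91688 mL
Volume remaining = 131 − 48.91688 = 82.08312 mL
New rate:
Dose = 252 mcg/kg/min × 103 kg = 25956 mcg/min
25956 mcg/min × 60 min/hr = 1557360 mcg/hr
Rate = 1557360 mcg/hr ÷ 21679.39 mcg/mL = 71.83597 mL/hr
Time remaining = 82.08312 mL ÷ 71.83597 mL/hr = 1.142647 hr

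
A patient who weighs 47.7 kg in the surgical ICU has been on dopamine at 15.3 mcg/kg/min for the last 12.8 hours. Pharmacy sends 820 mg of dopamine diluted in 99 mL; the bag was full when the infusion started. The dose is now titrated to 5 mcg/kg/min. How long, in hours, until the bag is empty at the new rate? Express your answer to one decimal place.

18.1 hours

Initial rate:
Dose = 15.3 mcg/kg/min × 47.7 kg = 729.81 mcg/min
729.81 mcg/min × 60 min/hr = 43788.6 mcg/hr
Concentration = 820 mg ÷ 99 mL = 8.282828 mg/mL = 8282.828 mcg/mL
Rate = 43788.6 mcg/hr ÷ 8282.828 mcg/mL = 5.286672 mL/hr
Volume infused so far = 5.286672 mL/hr × 12.8 hr = 67.66941 mL
Volume remaining = 99 − 67.66941 = 31.33059 mL
New rate:
Dose = 5 mcg/kg/min × 47.7 kg = 238.5 mcg/min
238.5 mcg/min × 60 min/hr = 14310 mcg/hr
Rate = 14310 mcg/hr ÷ 8282.828 mcg/mL = 1.727671 mL/hr
Time remaining = 31.33059 mL ÷ 1.727671 mL/hr = 18.13459 hr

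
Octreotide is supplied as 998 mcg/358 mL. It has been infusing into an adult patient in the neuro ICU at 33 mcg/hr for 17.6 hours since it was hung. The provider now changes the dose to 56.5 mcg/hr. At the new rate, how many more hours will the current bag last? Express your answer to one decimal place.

7.4 hours

Initial rate:
Concentration = 998 mcg ÷ 358 mL = 2.787709 mcg/mL
Rate = 33 mcg/hr ÷ 2.787709 mcg/mL = 11.83768 mL/hr
Volume infused so far = 11.83768 mL/hr × 17.6 hr = 208.3431 mL
Volume remaining = 358 − 208.3431 = 149.6569 mL
New rate:
Rate = 56.5 mcg/hr ÷ 2.787709 mcg/mL = 20.26754 mL/hr
Time remaining = 149.6569 mL ÷ 20.26754 mL/hr = 7.384071 hr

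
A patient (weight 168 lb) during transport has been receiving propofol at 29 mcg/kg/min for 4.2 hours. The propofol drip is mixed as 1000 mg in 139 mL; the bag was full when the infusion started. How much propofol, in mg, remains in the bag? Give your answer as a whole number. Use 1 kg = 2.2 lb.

442 mg

Weight = 168 lb ÷ 2.2 lb/kg = 76.36364 kg
Dose = 29 mcg/kg/min × 76.36364 kg = 2214.545 mcg/min
2214.545 mcg/min × 60 min/hr = 132872.7 mcg/hr
Concentration = 1000 mg ÷ 139 mL = 7.194245 mg/mL = 7194.245 mcg/mL
Rate = 132872.7 mcg/hr ÷ 7194.245 mcg/mL = 18.46931 mL/hr
Volume infused = 18.46931 mL/hr × 4.2 hr = 77.5711 mL
Volume remaining = 139 − 77.5711 = 61.4289 mL
Drug remaining = 61.4289 mL × 7194.245 mcg/mL = 441934.5 mcg = 441.9345 mg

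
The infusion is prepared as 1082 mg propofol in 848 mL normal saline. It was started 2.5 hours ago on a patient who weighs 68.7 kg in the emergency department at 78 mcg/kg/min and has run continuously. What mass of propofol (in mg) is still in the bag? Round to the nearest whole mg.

Dose = 78 mcg/kg/min × 68.7 kg = 5358.6 mcg/min
5358.6 mcg/min × 60 min/hr = 321516 mcg/hr
Concentration = 1082 mg ÷ 848 mL = 1.275943 mg/mL = 1275.943 mcg/mL
Rate = 321516 mcg/hr ÷ 1275.943 mcg/mL = 251.983 mL/hr
Volume infused = 251.983 mL/hr × 2.5 hr = 629.9574 mL
Volume remaining = 848 − 629.9574 = 218.0426 mL
Drug remaining = 218.0426 mL × 1275.943 mcg/mL = 278210 mcg = 278.21 mg

278 mg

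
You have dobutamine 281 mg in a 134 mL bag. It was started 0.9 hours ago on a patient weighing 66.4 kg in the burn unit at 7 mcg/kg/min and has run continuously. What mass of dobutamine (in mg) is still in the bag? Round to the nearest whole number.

Dose = 7 mcg/kg/min × 66.4 kg = 464.8 mcg/min
464.8 mcg/min × 60 min/hr = 27888 mcg/hr
Concentration = 281 mg ÷ 134 mL = 2.097015 mg/mL = 2097.015 mcg/mL
Rate = 27888 mcg/hr ÷ 2097.015 mcg/mL = 13.2989 mL/hr
Volume infused = 13.2989 mL/hr × 0.9 hr = 11.96901 mL
Volume remaining = 134 − 11.96901 = 122.031 mL
Drug remaining = 122.031 mL × 2097.015 mcg/mL = 255900.8 mcg = 255.9008 mg

256 mg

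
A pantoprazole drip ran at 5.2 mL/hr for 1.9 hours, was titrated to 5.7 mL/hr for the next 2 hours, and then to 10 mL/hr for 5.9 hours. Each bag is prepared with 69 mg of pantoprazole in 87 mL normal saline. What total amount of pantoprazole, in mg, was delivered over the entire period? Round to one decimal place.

Concentration = 69 mg ÷ 87 mL = 0.7931034 mg/mL
Stage 1: 5.2 mL/hr × 1.9 hr = 9.88 mL → 9.88 mL × 0.7931034 mg/mL = 7.835862 mg
Stage 2: 5.7 mL/hr × 2 hr = 11.4 mL → 11.4 mL × 0.7931034 mg/mL = 9.041379 mg
Stage 3: 10 mL/hr × 5.9 hr = 59 mL → 59 mL × 0.7931034 mg/mL = 46.7931 mg
Total = 7.835862 + 9.041379 + 46.7931 = 63.67034 mg

63.7 mg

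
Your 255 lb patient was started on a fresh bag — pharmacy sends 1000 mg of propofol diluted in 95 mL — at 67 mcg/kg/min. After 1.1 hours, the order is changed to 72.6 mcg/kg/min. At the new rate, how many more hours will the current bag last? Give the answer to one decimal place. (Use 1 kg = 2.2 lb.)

1.0 hours

Initial rate:
Weight = 255 lb ÷ 2.2 lb/kg = 115.9091 kg
Dose = 67 mcg/kg/min × 115.9091 kg = 7765.909 mcg/min
7765.909 mcg/min × 60 min/hr = 465954.5 mcg/hr
Concentration = 1000 mg ÷ 95 mL = 10.52632 mg/mL = 10526.32 mcg/mL
Rate = 465954.5 mcg/hr ÷ 10526.32 mcg/mL = 44.26568 mL/hr
Volume infused so far = 44.26568 mL/hr × 1.1 hr = 48.69225 mL
Volume remaining = 95 − 48.69225 = 46.30775 mL
New rate:
Dose = 72.6 mcg/kg/min × 115.9091 kg = 8415 mcg/min
8415 mcg/min × 60 min/hr = 504900 mcg/hr
Rate = 504900 mcg/hr ÷ 10526.32 mcg/mL = 47.9655 mL/hr
Time remaining = 46.30775 mL ÷ 47.9655 mL/hr = 0.9654387 hr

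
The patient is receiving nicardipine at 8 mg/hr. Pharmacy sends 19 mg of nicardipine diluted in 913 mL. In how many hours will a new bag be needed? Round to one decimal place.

2.4 hours

Concentration = 19 mg ÷ 913 mL = 0.02081051 mg/mL
Rate = 8 mg/hr ÷ 0.02081051 mg/mL = 384.4211 mL/hr
Duration = 913 mL ÷ 384.4211 mL/hr = 2.375 hr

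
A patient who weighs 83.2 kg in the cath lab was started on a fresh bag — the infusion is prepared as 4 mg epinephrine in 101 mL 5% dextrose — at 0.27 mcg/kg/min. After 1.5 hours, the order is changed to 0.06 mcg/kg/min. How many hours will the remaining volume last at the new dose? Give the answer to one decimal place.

Initial rate:
Dose = 0.27 mcg/kg/min × 83.2 kg = 22.464 mcg/min
22.464 mcg/min × 60 min/hr = 1347.84 mcg/hr
Concentration = 4 mg ÷ 101 mL = 0.03960396 mg/mL = 39.60396 mcg/mL
Rate = 1347.84 mcg/hr ÷ 39.60396 mcg/mL = 34.03296 mL/hr
Volume infused so far = 34.03296 mL/hr × 1.5 hr = 51.04944 mL
Volume remaining = 101 − 51.04944 = 49.95056 mL
New rate:
Dose = 0.06 mcg/kg/min × 83.2 kg = 4.992 mcg/min
4.992 mcg/min × 60 min/hr = 299.52 mcg/hr
Rate = 299.52 mcg/hr ÷ 39.60396 mcg/mL = 7.56288 mL/hr
Time remaining = 49.95056 mL ÷ 7.56288 mL/hr = 6.604701 hr

6.6 hours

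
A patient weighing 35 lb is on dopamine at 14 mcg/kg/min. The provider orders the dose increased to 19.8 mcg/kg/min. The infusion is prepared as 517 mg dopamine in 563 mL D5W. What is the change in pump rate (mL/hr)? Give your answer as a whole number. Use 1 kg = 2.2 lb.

6 mL/hr

At the current dose:
Weight = 35 lb ÷ 2.2 lb/kg = 15.90909 kg
Dose = 14 mcg/kg/min × 15.90909 kg = 222.7273 mcg/min
222.7273 mcg/min × 60 min/hr = 13363.64 mcg/hr
Concentration = 517 mg ÷ 563 mL = 0.9182948 mg/mL = 918.2948 mcg/mL
Rate = 13363.64 mcg/hr ÷ 918.2948 mcg/mL = 14.55266 mL/hr
At the new dose:
Dose = 19.8 mcg/kg/min × 15.90909 kg = 315 mcg/min
315 mcg/min × 60 min/hr = 18900 mcg/hr
Rate = 18900 mcg/hr ÷ 918.2948 mcg/mL = 20.58162 mL/hr
Change = 20.58162 − 14.55266 = 6.028961 mL/hr → 6.028961 mL/hr increase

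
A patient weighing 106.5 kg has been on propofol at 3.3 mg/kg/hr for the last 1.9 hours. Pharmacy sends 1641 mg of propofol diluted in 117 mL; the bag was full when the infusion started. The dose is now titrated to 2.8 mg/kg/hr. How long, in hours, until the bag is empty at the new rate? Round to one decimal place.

Initial rate:
Dose = 3.3 mg/kg/hr × 106.5 kg = 351.45 mg/hr
Concentration = 1641 mg ÷ 117 mL = 14.02564 mg/mL
Rate = 351.45 mg/hr ÷ 14.02564 mg/mL = 25.05768 mL/hr
Volume infused so far = 25.05768 mL/hr × 1.9 hr = 47.60959 mL
Volume remaining = 117 − 47.60959 = 69.39041 mL
New rate:
Dose = 2.8 mg/kg/hr × 106.5 kg = 298.2 mg/hr
Rate = 298.2 mg/hr ÷ 14.02564 mg/mL = 21.26106 mL/hr
Time remaining = 69.39041 mL ÷ 21.26106 mL/hr = 3.263732 hr

3.3 hours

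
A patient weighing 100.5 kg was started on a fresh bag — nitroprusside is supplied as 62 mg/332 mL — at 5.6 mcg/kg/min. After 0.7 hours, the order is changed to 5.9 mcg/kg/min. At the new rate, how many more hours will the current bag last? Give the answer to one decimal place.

1.1 hours

Initial rate:
Dose = 5.6 mcg/kg/min × 100.5 kg = 562.8 mcg/min
562.8 mcg/min × 60 min/hr = 33768 mcg/hr
Concentration = 62 mg ÷ 332 mL = 0.186747 mg/mL = 186.747 mcg/mL
Rate = 33768 mcg/hr ÷ 186.747 mcg/mL = 180.8222 mL/hr
Volume infused so far = 180.8222 mL/hr × 0.7 hr = 126.5755 mL
Volume remaining = 332 − 126.5755 = 205.4245 mL
New rate:
Dose = 5.9 mcg/kg/min × 100.5 kg = 592.95 mcg/min
592.95 mcg/min × 60 min/hr = 35577 mcg/hr
Rate = 35577 mcg/hr ÷ 186.747 mcg/mL = 190.5091 mL/hr
Time remaining = 205.4245 mL ÷ 190.5091 mL/hr = 1.078292 hr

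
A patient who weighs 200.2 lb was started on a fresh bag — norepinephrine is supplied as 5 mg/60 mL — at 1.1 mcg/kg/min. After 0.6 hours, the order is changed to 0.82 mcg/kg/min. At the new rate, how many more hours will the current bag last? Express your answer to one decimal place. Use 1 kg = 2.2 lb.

0.3 hours

Initial rate:
Weight = 200.2 lb ÷ 2.2 lb/kg = 91 kg
Dose = 1.1 mcg/kg/min × 91 kg = 100.1 mcg/min
100.1 mcg/min × 60 min/hr = 6006 mcg/hr
Concentration = 5 mg ÷ 60 mL = 0.08333333 mg/mL = 83.33333 mcg/mL
Rate = 6006 mcg/hr ÷ 83.33333 mcg/mL = 72.072 mL/hr
Volume infused so far = 72.072 mL/hr × 0.6 hr = 43.2432 mL
Volume remaining = 60 − 43.2432 = 16.7568 mL
New rate:
Dose = 0.82 mcg/kg/min × 91 kg = 74.62 mcg/min
74.62 mcg/min × 60 min/hr = 4477.2 mcg/hr
Rate = 4477.2 mcg/hr ÷ 83.33333 mcg/mL = 53.7264 mL/hr
Time remaining = 16.7568 mL ÷ 53.7264 mL/hr = 0.3118914 hr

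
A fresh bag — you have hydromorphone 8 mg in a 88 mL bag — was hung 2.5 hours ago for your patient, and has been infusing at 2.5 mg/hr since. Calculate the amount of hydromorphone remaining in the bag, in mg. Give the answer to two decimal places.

Concentration = 8 mg ÷ 88 mL = 0.09090909 mg/mL
Rate = 2.5 mg/hr ÷ 0.09090909 mg/mL = 27.5 mL/hr
Volume infused = 27.5 mL/hr × 2.5 hr = 68.75 mL
Volume remaining = 88 − 68.75 = 19.25 mL
Drug remaining = 19.25 mL × 0.09090909 mg/mL = 1.75 mg

1.75 mg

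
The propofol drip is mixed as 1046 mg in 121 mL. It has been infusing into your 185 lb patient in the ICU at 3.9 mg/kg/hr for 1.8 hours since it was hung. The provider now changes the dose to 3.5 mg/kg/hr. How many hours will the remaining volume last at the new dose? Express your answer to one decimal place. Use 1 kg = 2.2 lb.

1.5 hours

Initial rate:
Weight = 185 lb ÷ 2.2 lb/kg = 84.09091 kg
Dose = 3.9 mg/kg/hr × 84.09091 kg = 327.9545 mg/hr
Concentration = 1046 mg ÷ 121 mL = 8.644628 mg/mL
Rate = 327.9545 mg/hr ÷ 8.644628 mg/mL = 37.93738 mL/hr
Volume infused so far = 37.93738 mL/hr × 1.8 hr = 68.28728 mL
Volume remaining = 121 − 68.28728 = 52.71272 mL
New rate:
Dose = 3.5 mg/kg/hr × 84.09091 kg = 294.3182 mg/hr
Rate = 294.3182 mg/hr ÷ 8.644628 mg/mL = 34.04637 mL/hr
Time remaining = 52.71272 mL ÷ 34.04637 mL/hr = 1.548263 hr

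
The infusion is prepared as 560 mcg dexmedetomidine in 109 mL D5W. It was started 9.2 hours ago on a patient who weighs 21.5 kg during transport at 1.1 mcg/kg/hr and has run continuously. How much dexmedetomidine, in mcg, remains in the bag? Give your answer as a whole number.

342 mcg

Dose = 1.1 mcg/kg/hr × 21.5 kg = 23.65 mcg/hr
Concentration = 560 mcg ÷ 109 mL = 5.137615 mcg/mL
Rate = 23.65 mcg/hr ÷ 5.137615 mcg/mL = 4.603304 mL/hr
Volume infused = 4.603304 mL/hr × 9.2 hr = 42.35039 mL
Volume remaining = 109 − 42.35039 = 66.64961 mL
Drug remaining = 66.64961 mL × 5.137615 mcg/mL = 342.42 mcg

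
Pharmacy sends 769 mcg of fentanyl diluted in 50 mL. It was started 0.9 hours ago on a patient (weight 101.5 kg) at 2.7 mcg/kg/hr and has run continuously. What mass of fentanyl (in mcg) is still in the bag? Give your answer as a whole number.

522 mcg

Dose = 2.7 mcg/kg/hr × 101.5 kg = 274.05 mcg/hr
Concentration = 769 mcg ÷ 50 mL = 15.38 mcg/mL
Rate = 274.05 mcg/hr ÷ 15.38 mcg/mL = 17.8186 mL/hr
Volume infused = 17.8186 mL/hr × 0.9 hr = 16.03674 mL
Volume remaining = 50 − 16.03674 = 33.96326 mL
Drug remaining = 33.96326 mL × 15.38 mcg/mL = 522.355 mcg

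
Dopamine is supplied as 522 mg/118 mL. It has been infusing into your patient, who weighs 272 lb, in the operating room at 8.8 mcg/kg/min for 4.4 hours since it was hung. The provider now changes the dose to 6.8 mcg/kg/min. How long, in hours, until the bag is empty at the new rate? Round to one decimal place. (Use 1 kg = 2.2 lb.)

4.7 hours

Initial rate:
Weight = 272 lb ÷ 2.2 lb/kg = 123.6364 kg
Dose = 8.8 mcg/kg/min × 123.6364 kg = 1088 mcg/min
1088 mcg/min × 60 min/hr = 65280 mcg/hr
Concentration = 522 mg ÷ 118 mL = 4.423729 mg/mL = 4423.729 mcg/mL
Rate = 65280 mcg/hr ÷ 4423.729 mcg/mL = 14.75678 mL/hr
Volume infused so far = 14.75678 mL/hr × 4.4 hr = 64.92984 mL
Volume remaining = 118 − 64.92984 = 53.07016 mL
New rate:
Dose = 6.8 mcg/kg/min × 123.6364 kg = 840.7273 mcg/min
840.7273 mcg/min × 60 min/hr = 50443.64 mcg/hr
Rate = 50443.64 mcg/hr ÷ 4423.729 mcg/mL = 11.40297 mL/hr
Time remaining = 53.07016 mL ÷ 11.40297 mL/hr = 4.654066 hr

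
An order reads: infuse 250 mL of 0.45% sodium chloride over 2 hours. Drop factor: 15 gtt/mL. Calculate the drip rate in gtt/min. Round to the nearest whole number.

31 gtt/min

250 mL ÷ (2 hr × 60 = 120 min) = 2.083333 mL/min
2.083333 mL/min × 15 gtt/mL = 31.25 gtt/min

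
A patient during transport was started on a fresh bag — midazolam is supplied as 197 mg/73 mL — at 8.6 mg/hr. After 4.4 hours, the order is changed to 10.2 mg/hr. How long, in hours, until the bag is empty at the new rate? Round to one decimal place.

15.6 hours

Initial rate:
Concentration = 197 mg ÷ 73 mL = 2.69863 mg/mL
Rate = 8.6 mg/hr ÷ 2.69863 mg/mL = 3.186802 mL/hr
Volume infused so far = 3.186802 mL/hr × 4.4 hr = 14.02193 mL
Volume remaining = 73 − 14.02193 = 58.97807 mL
New rate:
Rate = 10.2 mg/hr ÷ 2.69863 mg/mL = 3.779695 mL/hr
Time remaining = 58.97807 mL ÷ 3.779695 mL/hr = 15.60392 hr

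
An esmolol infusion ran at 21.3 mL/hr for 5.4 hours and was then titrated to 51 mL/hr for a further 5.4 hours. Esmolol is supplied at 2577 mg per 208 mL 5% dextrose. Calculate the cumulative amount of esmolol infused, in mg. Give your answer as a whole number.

Concentration = 2577 mg ÷ 208 mL = 12.38942 mg/mL
Stage 1: 21.3 mL/hr × 5.4 hr = 115.02 mL → 115.02 mL × 12.38942 mg/mL = 1425.031 mg
Stage 2: 51 mL/hr × 5.4 hr = 275.4 mL → 275.4 mL × 12.38942 mg/mL = 3412.047 mg
Total = 1425.031 + 3412.047 = 4837.079 mg

4837 mg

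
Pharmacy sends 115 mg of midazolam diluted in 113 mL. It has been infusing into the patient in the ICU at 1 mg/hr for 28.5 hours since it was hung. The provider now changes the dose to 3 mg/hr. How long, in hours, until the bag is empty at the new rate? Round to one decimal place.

Initial rate:
Concentration = 115 mg ÷ 113 mL = 1.017699 mg/mL
Rate = 1 mg/hr ÷ 1.017699 mg/mL = 0.9826087 mL/hr
Volume infused so far = 0.9826087 mL/hr × 28.5 hr = 28.00435 mL
Volume remaining = 113 − 28.00435 = 84.99565 mL
New rate:
Rate = 3 mg/hr ÷ 1.017699 mg/mL = 2.947826 mL/hr
Time remaining = 84.99565 mL ÷ 2.947826 mL/hr = 28.83333 hr

28.8 hours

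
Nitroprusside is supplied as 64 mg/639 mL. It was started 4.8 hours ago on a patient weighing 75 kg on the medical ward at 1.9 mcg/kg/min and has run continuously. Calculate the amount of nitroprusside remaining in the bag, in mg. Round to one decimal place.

Dose = 1.9 mcg/kg/min × 75 kg = 142.5 mcg/min
142.5 mcg/min × 60 min/hr = 8550 mcg/hr
Concentration = 64 mg ÷ 639 mL = 0.1001565 mg/mL = 100.1565 mcg/mL
Rate = 8550 mcg/hr ÷ 100.1565 mcg/mL = 85.36641 mL/hr
Volume infused = 85.36641 mL/hr × 4.8 hr = 409.7587 mL
Volume remaining = 639 − 409.7587 = 229.2413 mL
Drug remaining = 229.2413 mL × 100.1565 mcg/mL = 22960 mcg = 22.96 mg

23.0 mg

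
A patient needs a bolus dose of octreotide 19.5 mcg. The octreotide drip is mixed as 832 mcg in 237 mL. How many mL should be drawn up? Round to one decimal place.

Concentration = 832 mcg ÷ 237 mL = 3.510549 mcg/mL
Volume = 19.5 mcg ÷ 3.510549 mcg/mL = 5.554688 mL

5.6 mL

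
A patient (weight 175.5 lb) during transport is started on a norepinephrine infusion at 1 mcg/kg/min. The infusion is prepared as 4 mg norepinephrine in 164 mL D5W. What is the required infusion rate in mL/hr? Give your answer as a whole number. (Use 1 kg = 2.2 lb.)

Weight = 175.5 lb ÷ 2.2 lb/kg = 79.77273 kg
Dose = 1 mcg/kg/min × 79.77273 kg = 79.77273 mcg/min
79.77273 mcg/min × 60 min/hr = 4786.364 mcg/hr
Concentration = 4 mg ÷ 164 mL = 0.02439024 mg/mL = 24.39024 mcg/mL
Rate = 4786.364 mcg/hr ÷ 24.39024 mcg/mL = 196.2409 mL/hr

196 mL/hr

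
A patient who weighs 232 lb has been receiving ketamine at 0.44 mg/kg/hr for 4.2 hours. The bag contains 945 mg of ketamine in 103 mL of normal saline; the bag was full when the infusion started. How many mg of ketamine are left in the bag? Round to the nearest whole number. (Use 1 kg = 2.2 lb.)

Weight = 232 lb ÷ 2.2 lb/kg = 105.4545 kg
Dose = 0.44 mg/kg/hr × 105.4545 kg = 46.4 mg/hr
Concentration = 945 mg ÷ 103 mL = 9.174757 mg/mL
Rate = 46.4 mg/hr ÷ 9.174757 mg/mL = 5.057354 mL/hr
Volume infused = 5.057354 mL/hr × 4.2 hr = 21.24089 mL
Volume remaining = 103 − 21.24089 = 81.75911 mL
Drug remaining = 81.75911 mL × 9.174757 mg/mL = 750.12 mg

750 mg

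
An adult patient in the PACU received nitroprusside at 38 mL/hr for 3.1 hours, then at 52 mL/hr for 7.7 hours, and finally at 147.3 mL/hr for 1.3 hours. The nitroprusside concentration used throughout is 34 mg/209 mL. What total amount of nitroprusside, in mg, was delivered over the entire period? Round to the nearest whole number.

Concentration = 34 mg ÷ 209 mL = 0.1626794 mg/mL
Stage 1: 38 mL/hr × 3.1 hr = 117.8 mL → 117.8 mL × 0.1626794 mg/mL = 19.16364 mg
Stage 2: 52 mL/hr × 7.7 hr = 400.4 mL → 400.4 mL × 0.1626794 mg/mL = 65.13684 mg
Stage 3: 147.3 mL/hr × 1.3 hr = 191.49 mL → 191.49 mL × 0.1626794 mg/mL = 31.15148 mg
Total = 19.16364 + 65.13684 + 31.15148 = 115.452 mg

115 mg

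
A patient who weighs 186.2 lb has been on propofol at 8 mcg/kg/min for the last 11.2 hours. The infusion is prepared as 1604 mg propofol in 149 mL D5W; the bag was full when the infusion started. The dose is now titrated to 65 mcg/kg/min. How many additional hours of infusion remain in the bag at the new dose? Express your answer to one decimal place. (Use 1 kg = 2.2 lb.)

3.5 hours

Initial rate:
Weight = 186.2 lb ÷ 2.2 lb/kg = 84.63636 kg
Dose = 8 mcg/kg/min × 84.63636 kg = 677.0909 mcg/min
677.0909 mcg/min × 60 min/hr = 40625.45 mcg/hr
Concentration = 1604 mg ÷ 149 mL = 10.7651 mg/mL = 10765.1 mcg/mL
Rate = 40625.45 mcg/hr ÷ 10765.1 mcg/mL = 3.773811 mL/hr
Volume infused so far = 3.773811 mL/hr × 11.2 hr = 42.26668 mL
Volume remaining = 149 − 42.26668 = 106.7333 mL
New rate:
Dose = 65 mcg/kg/min × 84.63636 kg = 5501.364 mcg/min
5501.364 mcg/min × 60 min/hr = 330081.8 mcg/hr
Rate = 330081.8 mcg/hr ÷ 10765.1 mcg/mL = 30.66221 mL/hr
Time remaining = 106.7333 mL ÷ 30.66221 mL/hr = 3.48094 hr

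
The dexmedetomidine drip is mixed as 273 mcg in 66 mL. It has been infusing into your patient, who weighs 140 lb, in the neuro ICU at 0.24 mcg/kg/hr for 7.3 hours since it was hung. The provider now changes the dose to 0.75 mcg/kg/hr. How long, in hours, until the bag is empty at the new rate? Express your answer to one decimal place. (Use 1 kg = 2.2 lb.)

Initial rate:
Weight = 140 lb ÷ 2.2 lb/kg = 63.63636 kg
Dose = 0.24 mcg/kg/hr × 63.63636 kg = 15.27273 mcg/hr
Concentration = 273 mcg ÷ 66 mL = 4.136364 mcg/mL
Rate = 15.27273 mcg/hr ÷ 4.136364 mcg/mL = 3.692308 mL/hr
Volume infused so far = 3.692308 mL/hr × 7.3 hr = 26.95385 mL
Volume remaining = 66 − 26.95385 = 39.04615 mL
New rate:
Dose = 0.75 mcg/kg/hr × 63.63636 kg = 47.72727 mcg/hr
Rate = 47.72727 mcg/hr ÷ 4.136364 mcg/mL = 11.53846 mL/hr
Time remaining = 39.04615 mL ÷ 11.53846 mL/hr = 3.384 hr

3.4 hours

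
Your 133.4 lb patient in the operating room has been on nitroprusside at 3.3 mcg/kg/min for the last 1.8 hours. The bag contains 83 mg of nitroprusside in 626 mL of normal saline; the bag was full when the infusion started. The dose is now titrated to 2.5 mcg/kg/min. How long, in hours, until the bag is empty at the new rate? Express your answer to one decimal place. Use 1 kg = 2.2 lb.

Initial rate:
Weight = 133.4 lb ÷ 2.2 lb/kg = 60.63636 kg
Dose = 3.3 mcg/kg/min × 60.63636 kg = 200.1 mcg/min
200.1 mcg/min × 60 min/hr = 12006 mcg/hr
Concentration = 83 mg ÷ 626 mL = 0.1325879 mg/mL = 132.5879 mcg/mL
Rate = 12006 mcg/hr ÷ 132.5879 mcg/mL = 90.55128 mL/hr
Volume infused so far = 90.55128 mL/hr × 1.8 hr = 162.9923 mL
Volume remaining = 626 − 162.9923 = 463.0077 mL
New rate:
Dose = 2.5 mcg/kg/min × 60.63636 kg = 151.5909 mcg/min
151.5909 mcg/min × 60 min/hr = 9095.455 mcg/hr
Rate = 9095.455 mcg/hr ÷ 132.5879 mcg/mL = 68.59945 mL/hr
Time remaining = 463.0077 mL ÷ 68.59945 mL/hr = 6.749437 hr

6.7 hours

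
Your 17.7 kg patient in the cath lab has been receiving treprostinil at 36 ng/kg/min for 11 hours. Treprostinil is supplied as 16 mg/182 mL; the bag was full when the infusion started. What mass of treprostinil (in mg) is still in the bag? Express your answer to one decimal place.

15.6 mg

Dose = 36 ng/kg/min × 17.7 kg = 637.2 ng/min
637.2 ng/min × 60 min/hr = 38232 ng/hr
Concentration = 16 mg ÷ 182 mL = 0.08791209 mg/mL = 87912.09 ng/mL
Rate = 38232 ng/hr ÷ 87912.09 ng/mL = 0.434889 mL/hr
Volume infused = 0.434889 mL/hr × 11 hr = 4.783779 mL
Volume remaining = 182 − 4.783779 = 177.2162 mL
Drug remaining = 177.2162 mL × 87912.09 ng/mL = 15579448 ng = 15.57945 mg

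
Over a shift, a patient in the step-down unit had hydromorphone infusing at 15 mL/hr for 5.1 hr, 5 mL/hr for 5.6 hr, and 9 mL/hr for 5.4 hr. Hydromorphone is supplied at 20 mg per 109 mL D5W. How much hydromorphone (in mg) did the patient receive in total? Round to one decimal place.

28.1 mg

Concentration = 20 mg ÷ 109 mL = 0.1834862 mg/mL
Stage 1: 15 mL/hr × 5.1 hr = 76.5 mL → 76.5 mL × 0.1834862 mg/mL = 14.0367 mg
Stage 2: 5 mL/hr × 5.6 hr = 28 mL → 28 mL × 0.1834862 mg/mL = 5.137615 mg
Stage 3: 9 mL/hr × 5.4 hr = 48.6 mL → 48.6 mL × 0.1834862 mg/mL = 8.917431 mg
Total = 14.0367 + 5.137615 + 8.917431 = 28.09174 mg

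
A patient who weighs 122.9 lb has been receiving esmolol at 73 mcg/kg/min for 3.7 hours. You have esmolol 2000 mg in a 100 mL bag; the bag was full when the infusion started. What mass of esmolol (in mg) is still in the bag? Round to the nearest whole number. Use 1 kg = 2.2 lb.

1095 mg

Weight = 122.9 lb ÷ 2.2 lb/kg = 55.86364 kg
Dose = 73 mcg/kg/min × 55.86364 kg = 4078.045 mcg/min
4078.045 mcg/min × 60 min/hr = 244682.7 mcg/hr
Concentration = 2000 mg ÷ 100 mL = 20 mg/mL = 20000 mcg/mL
Rate = 244682.7 mcg/hr ÷ 20000 mcg/mL = 12.23414 mL/hr
Volume infused = 12.23414 mL/hr × 3.7 hr = 45.2663 mL
Volume remaining = 100 − 45.2663 = 54.7337 mL
Drug remaining = 54.7337 mL × 20000 mcg/mL = 1094674 mcg = 1094.674 mg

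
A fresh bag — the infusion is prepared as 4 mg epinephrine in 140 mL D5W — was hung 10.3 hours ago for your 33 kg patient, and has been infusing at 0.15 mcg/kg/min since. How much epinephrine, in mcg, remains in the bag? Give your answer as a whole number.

941 mcg

Dose = 0.15 mcg/kg/min × 33 kg = 4.95 mcg/min
4.95 mcg/min × 60 min/hr = 297 mcg/hr
Concentration = 4 mg ÷ 140 mL = 0.02857143 mg/mL = 28.57143 mcg/mL
Rate = 297 mcg/hr ÷ 28.57143 mcg/mL = 10.395 mL/hr
Volume infused = 10.395 mL/hr × 10.3 hr = 107.0685 mL
Volume remaining = 140 − 107.0685 = 32.9315 mL
Drug remaining = 32.9315 mL × 28.57143 mcg/mL = 940.9 mcg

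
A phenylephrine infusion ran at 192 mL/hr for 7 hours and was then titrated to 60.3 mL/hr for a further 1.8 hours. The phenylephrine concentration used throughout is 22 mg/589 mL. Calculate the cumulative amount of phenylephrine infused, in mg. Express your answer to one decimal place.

Concentration = 22 mg ÷ 589 mL = 0.03735144 mg/mL
Stage 1: 192 mL/hr × 7 hr = 1344 mL → 1344 mL × 0.03735144 mg/mL = 50.20034 mg
Stage 2: 60.3 mL/hr × 1.8 hr = 108.54 mL → 108.54 mL × 0.03735144 mg/mL = 4.054126 mg
Total = 50.20034 + 4.054126 = 54.25447 mg

54.3 mg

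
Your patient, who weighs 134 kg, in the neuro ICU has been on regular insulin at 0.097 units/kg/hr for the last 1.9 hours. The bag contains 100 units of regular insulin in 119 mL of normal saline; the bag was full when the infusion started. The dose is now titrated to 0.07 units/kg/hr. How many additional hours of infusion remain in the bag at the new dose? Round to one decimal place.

Initial rate:
Dose = 0.097 units/kg/hr × 134 kg = 12.998 units/hr
Concentration = 100 units ÷ 119 mL = 0.8403361 units/mL
Rate = 12.998 units/hr ÷ 0.8403361 units/mL = 15.46762 mL/hr
Volume infused so far = 15.46762 mL/hr × 1.9 hr = 29.38848 mL
Volume remaining = 119 − 29.38848 = 89.61152 mL
New rate:
Dose = 0.07 units/kg/hr × 134 kg = 9.38 units/hr
Rate = 9.38 units/hr ÷ 0.8403361 units/mL = 11.1622 mL/hr
Time remaining = 89.61152 mL ÷ 11.1622 mL/hr = 8.028124 hr

8.0 hours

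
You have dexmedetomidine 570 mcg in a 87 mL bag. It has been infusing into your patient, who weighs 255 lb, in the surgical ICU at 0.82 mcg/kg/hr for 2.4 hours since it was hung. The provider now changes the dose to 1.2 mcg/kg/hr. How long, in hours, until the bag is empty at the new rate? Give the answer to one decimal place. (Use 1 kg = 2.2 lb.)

2.5 hours

Initial rate:
Weight = 255 lb ÷ 2.2 lb/kg = 115.9091 kg
Dose = 0.82 mcg/kg/hr × 115.9091 kg = 95.04545 mcg/hr
Concentration = 570 mcg ÷ 87 mL = 6.551724 mcg/mL
Rate = 95.04545 mcg/hr ÷ 6.551724 mcg/mL = 14.50694 mL/hr
Volume infused so far = 14.50694 mL/hr × 2.4 hr = 34.81665 mL
Volume remaining = 87 − 34.81665 = 52.18335 mL
New rate:
Dose = 1.2 mcg/kg/hr × 115.9091 kg = 139.0909 mcg/hr
Rate = 139.0909 mcg/hr ÷ 6.551724 mcg/mL = 21.22967 mL/hr
Time remaining = 52.18335 mL ÷ 21.22967 mL/hr = 2.458039 hr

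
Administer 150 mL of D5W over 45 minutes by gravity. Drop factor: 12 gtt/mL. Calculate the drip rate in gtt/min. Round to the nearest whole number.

150 mL ÷ (45 min) = 3.333333 mL/min
3.333333 mL/min × 12 gtt/mL = 40 gtt/min

40 gtt/min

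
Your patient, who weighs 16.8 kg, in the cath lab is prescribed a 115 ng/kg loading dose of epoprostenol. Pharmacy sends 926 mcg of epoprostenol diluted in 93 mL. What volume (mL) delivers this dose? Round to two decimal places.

0.19 mL

Dose = 115 ng/kg × 16.8 kg = 1932 ng
Concentration = 926 mcg ÷ 93 mL = 9.956989 mcg/mL = 9956.989 ng/mL
Volume = 1932 ng ÷ 9956.989 ng/mL = 0.1940346 mL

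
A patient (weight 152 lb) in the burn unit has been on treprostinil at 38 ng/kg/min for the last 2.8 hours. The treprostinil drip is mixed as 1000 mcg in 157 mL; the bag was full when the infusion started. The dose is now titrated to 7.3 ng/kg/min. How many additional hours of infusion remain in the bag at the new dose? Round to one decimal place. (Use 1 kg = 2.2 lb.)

Initial rate:
Weight = 152 lb ÷ 2.2 lb/kg = 69.09091 kg
Dose = 38 ng/kg/min × 69.09091 kg = 2625.455 ng/min
2625.455 ng/min × 60 min/hr = 157527.3 ng/hr
Concentration = 1000 mcg ÷ 157 mL = 6.369427 mcg/mL = 6369.427 ng/mL
Rate = 157527.3 ng/hr ÷ 6369.427 ng/mL = 24.73178 mL/hr
Volume infused so far = 24.73178 mL/hr × 2.8 hr = 69.24899 mL
Volume remaining = 157 − 69.24899 = 87.75101 mL
New rate:
Dose = 7.3 ng/kg/min × 69.09091 kg = 504.3636 ng/min
504.3636 ng/min × 60 min/hr = 30261.82 ng/hr
Rate = 30261.82 ng/hr ÷ 6369.427 ng/mL = 4.751105 mL/hr
Time remaining = 87.75101 mL ÷ 4.751105 mL/hr = 18.4696 hr

18.5 hours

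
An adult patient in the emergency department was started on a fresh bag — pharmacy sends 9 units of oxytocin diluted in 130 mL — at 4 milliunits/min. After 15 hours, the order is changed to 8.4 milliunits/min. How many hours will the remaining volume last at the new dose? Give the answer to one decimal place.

Initial rate:
4 milliunits/min × 60 min/hr = 240 milliunits/hr
Concentration = 9 units ÷ 130 mL = 0.06923077 units/mL = 69.23077 milliunits/mL
Rate = 240 milliunits/hr ÷ 69.23077 milliunits/mL = 3.466667 mL/hr
Volume infused so far = 3.466667 mL/hr × 15 hr = 52 mL
Volume remaining = 130 − 52 = 78 mL
New rate:
8.4 milliunits/min × 60 min/hr = 504 milliunits/hr
Rate = 504 milliunits/hr ÷ 69.23077 milliunits/mL = 7.28 mL/hr
Time remaining = 78 mL ÷ 7.28 mL/hr = 10.71429 hr

10.7 hours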